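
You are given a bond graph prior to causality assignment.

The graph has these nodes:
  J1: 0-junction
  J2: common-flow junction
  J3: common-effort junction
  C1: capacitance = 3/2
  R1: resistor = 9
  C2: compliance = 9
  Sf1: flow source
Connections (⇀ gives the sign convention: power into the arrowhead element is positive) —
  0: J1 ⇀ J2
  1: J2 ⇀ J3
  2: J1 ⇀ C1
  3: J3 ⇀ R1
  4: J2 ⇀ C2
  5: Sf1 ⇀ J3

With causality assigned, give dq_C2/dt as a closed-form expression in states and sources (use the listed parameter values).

#5 stroke→Sf1  (Sf1 fixes flow; stroke at Sf1)
#2 stroke→J1  (C1: C, integral causality)
#0 stroke→J2  (J1: bond 2 brought effort, rest push out)
#4 stroke→J2  (C2 integral (e out))
#1 stroke→J3  (J2 needs exactly one f-in)
#3 stroke→R1  (0-jn J3 has e-setter on 1)

dq_C2/dt = -F_Sf1 + 2*q_C1/27 - q_C2/81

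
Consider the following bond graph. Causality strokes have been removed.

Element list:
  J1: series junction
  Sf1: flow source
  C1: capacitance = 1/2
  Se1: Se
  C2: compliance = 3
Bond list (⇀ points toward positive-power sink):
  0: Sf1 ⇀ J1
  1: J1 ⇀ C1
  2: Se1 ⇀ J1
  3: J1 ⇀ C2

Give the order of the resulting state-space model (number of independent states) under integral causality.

2  (C1, C2 all integral)

b0 stroke at Sf1  (Sf1: flow source, stroke at near end)
b2 stroke at J1  (Se1: effort source, stroke at far end)
b1 stroke at J1  (common-f at J1 fixed by 0)
b3 stroke at J1  (J1: bond 0 brought flow, rest push out)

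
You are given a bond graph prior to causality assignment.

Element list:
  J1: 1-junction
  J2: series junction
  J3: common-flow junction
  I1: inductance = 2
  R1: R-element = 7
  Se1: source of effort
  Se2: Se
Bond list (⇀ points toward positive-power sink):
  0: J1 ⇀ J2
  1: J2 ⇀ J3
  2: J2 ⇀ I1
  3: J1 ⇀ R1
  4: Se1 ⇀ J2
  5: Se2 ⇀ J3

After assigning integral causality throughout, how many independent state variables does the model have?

β4 stroke→J2  (Se1 (Se) sets effort on bond)
β5 stroke→J3  (Se2 fixes effort; stroke away)
β1 stroke→J2  (J3: last free bond brings flow in)
β2 stroke→I1  (prefer integral on I1)
β0 stroke→J2  (1-jn J2 has f-setter on 2)
β3 stroke→J1  (common-f at J1 fixed by 0)

1  (I1 all integral)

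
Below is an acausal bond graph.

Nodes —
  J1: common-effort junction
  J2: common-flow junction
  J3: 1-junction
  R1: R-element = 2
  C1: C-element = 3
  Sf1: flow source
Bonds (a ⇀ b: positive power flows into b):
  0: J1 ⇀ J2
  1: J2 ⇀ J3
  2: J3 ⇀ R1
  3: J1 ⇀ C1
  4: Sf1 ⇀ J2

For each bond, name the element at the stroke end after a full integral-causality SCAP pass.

bond 4 stroke→Sf1  (source Sf1 imposes f)
bond 0 stroke→J2  (1-jn J2 has f-setter on 4)
bond 1 stroke→J2  (J2 flow already set via bond 4)
bond 2 stroke→J3  (J3 flow already set via bond 1)
bond 3 stroke→J1  (only one effort-in slot at J1)

bond 0 stroke at J2
bond 1 stroke at J2
bond 2 stroke at J3
bond 3 stroke at J1
bond 4 stroke at Sf1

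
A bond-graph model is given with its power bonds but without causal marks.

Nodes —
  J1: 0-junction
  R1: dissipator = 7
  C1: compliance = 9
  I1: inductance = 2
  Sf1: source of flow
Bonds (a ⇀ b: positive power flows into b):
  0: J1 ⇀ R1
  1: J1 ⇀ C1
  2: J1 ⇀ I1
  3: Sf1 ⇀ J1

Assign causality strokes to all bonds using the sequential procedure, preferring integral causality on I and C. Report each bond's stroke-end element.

β0 stroke→R1
β1 stroke→J1
β2 stroke→I1
β3 stroke→Sf1

b3 |Sf1  (Sf1 (Sf) sets flow on bond)
b1 |J1  (C1 integral (e out))
b0 |R1  (common-e at J1 fixed by 1)
b2 |I1  (J1 effort already set via bond 1)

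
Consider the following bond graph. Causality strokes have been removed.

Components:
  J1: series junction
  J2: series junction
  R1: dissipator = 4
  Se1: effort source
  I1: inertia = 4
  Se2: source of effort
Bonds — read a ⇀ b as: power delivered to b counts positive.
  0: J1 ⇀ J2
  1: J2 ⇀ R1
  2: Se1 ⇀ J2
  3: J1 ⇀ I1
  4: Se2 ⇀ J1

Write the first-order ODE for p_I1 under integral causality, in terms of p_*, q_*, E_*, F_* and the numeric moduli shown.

#2 stroke→J2  (source Se1 imposes e)
#4 stroke→J1  (Se2: effort source, stroke at far end)
#3 stroke→I1  (I1 integral (f out))
#0 stroke→J1  (common-f at J1 fixed by 3)
#1 stroke→J2  (J2: bond 0 brought flow, rest push out)

dp_I1/dt = E_Se1 + E_Se2 - p_I1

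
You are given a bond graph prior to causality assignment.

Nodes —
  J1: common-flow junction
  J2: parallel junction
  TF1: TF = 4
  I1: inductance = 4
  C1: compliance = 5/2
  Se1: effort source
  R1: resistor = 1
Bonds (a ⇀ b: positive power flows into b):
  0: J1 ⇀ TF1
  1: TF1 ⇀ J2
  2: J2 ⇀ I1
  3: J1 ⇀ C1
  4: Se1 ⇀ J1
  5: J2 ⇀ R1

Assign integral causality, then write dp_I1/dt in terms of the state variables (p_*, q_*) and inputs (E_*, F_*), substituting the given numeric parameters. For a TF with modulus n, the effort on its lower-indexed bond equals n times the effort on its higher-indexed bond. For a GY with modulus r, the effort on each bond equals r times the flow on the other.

β4 |J1  (source Se1 imposes e)
β2 |I1  (I1 integral (f out))
β3 |J1  (C1 integral (e out))
β0 |TF1  (only one flow-in slot at J1)
β1 |J2  (TF TF1: opposite of bond 0)
β5 |R1  (J2: bond 1 brought effort, rest push out)

dp_I1/dt = E_Se1/4 - q_C1/10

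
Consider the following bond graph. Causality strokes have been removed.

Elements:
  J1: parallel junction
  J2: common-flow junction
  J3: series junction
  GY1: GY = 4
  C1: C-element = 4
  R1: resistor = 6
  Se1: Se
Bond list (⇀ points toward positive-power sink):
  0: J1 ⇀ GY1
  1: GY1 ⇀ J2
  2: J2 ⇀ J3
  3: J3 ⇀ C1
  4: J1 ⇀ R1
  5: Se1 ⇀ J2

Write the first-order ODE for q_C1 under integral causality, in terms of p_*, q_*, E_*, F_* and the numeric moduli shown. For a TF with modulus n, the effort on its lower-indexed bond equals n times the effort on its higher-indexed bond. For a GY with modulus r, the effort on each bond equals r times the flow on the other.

b5 |J2  (source Se1 imposes e)
b3 |J3  (C1 integral (e out))
b2 |J2  (closing 1-jn rule on J3)
b1 |GY1  (closing 1-jn rule on J2)
b0 |GY1  (through GY1, causality inverts; strokes same side of GY1)
b4 |J1  (J1 needs exactly one e-in)

dq_C1/dt = 3*E_Se1/8 - 3*q_C1/32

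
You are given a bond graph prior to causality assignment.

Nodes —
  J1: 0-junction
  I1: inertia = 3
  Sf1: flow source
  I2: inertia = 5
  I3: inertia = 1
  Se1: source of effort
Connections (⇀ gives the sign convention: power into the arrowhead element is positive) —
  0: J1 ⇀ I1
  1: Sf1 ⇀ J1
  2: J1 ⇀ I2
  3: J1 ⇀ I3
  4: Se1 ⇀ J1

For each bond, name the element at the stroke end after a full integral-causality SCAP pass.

b0 |I1
b1 |Sf1
b2 |I2
b3 |I3
b4 |J1

#1 →Sf1  (Sf1 fixes flow; stroke at Sf1)
#4 →J1  (source Se1 imposes e)
#0 →I1  (J1 effort already set via bond 4)
#2 →I2  (0-jn J1 has e-setter on 4)
#3 →I3  (0-jn J1 has e-setter on 4)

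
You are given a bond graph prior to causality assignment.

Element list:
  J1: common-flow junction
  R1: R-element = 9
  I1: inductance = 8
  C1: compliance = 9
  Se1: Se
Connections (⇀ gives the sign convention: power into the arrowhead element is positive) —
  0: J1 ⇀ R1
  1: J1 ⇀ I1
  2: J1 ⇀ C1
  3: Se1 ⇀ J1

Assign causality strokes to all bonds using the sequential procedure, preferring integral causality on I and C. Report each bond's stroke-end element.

#0 →J1
#1 →I1
#2 →J1
#3 →J1

bond 3 stroke at J1  (source Se1 imposes e)
bond 1 stroke at I1  (I1 outputs flow p/I1)
bond 0 stroke at J1  (1-jn J1 has f-setter on 1)
bond 2 stroke at J1  (J1: bond 1 brought flow, rest push out)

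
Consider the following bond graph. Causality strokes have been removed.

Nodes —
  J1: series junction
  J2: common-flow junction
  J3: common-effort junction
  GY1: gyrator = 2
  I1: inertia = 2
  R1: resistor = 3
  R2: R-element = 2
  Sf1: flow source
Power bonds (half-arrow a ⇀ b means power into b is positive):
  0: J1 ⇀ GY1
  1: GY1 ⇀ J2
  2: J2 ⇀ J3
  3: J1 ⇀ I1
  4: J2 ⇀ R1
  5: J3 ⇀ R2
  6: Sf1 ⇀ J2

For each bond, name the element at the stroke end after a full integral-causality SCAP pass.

β6 →Sf1  (Sf1: flow source, stroke at near end)
β1 →J2  (common-f at J2 fixed by 6)
β2 →J2  (J2: bond 6 brought flow, rest push out)
β4 →J2  (1-jn J2 has f-setter on 6)
β5 →J3  (J3 needs exactly one e-in)
β0 →J1  (through GY1, causality inverts; strokes same side of GY1)
β3 →I1  (J1: last free bond brings flow in)

b0 |J1
b1 |J2
b2 |J2
b3 |I1
b4 |J2
b5 |J3
b6 |Sf1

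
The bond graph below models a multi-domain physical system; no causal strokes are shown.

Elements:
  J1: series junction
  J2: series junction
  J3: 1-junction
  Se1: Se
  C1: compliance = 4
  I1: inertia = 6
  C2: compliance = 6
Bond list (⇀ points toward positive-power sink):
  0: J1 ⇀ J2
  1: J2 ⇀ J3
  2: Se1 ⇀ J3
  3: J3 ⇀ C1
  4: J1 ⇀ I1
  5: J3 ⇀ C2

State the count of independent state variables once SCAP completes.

bond 2 stroke at J3  (Se1 fixes effort; stroke away)
bond 3 stroke at J3  (prefer integral on C1)
bond 4 stroke at I1  (I1 integral (f out))
bond 0 stroke at J1  (common-f at J1 fixed by 4)
bond 1 stroke at J2  (common-f at J2 fixed by 0)
bond 5 stroke at J3  (common-f at J3 fixed by 1)

3  (C1, C2, I1 all integral)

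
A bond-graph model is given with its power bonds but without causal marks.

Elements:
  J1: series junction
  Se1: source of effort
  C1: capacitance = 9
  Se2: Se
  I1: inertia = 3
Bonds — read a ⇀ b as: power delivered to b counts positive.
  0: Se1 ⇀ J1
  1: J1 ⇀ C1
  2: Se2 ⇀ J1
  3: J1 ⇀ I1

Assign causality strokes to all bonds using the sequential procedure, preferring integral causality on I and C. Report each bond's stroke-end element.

#0 stroke at J1
#1 stroke at J1
#2 stroke at J1
#3 stroke at I1

bond 0 →J1  (Se1: effort source, stroke at far end)
bond 2 →J1  (Se2: effort source, stroke at far end)
bond 1 →J1  (prefer integral on C1)
bond 3 →I1  (only one flow-in slot at J1)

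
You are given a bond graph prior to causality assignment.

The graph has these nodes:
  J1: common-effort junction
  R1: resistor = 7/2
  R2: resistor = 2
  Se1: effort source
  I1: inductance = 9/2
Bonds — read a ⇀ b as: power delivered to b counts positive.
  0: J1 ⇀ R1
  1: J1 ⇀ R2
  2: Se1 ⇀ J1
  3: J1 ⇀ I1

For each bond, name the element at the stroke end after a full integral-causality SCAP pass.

β2 →J1  (Se1: effort source, stroke at far end)
β0 →R1  (common-e at J1 fixed by 2)
β1 →R2  (J1: bond 2 brought effort, rest push out)
β3 →I1  (0-jn J1 has e-setter on 2)

#0 |R1
#1 |R2
#2 |J1
#3 |I1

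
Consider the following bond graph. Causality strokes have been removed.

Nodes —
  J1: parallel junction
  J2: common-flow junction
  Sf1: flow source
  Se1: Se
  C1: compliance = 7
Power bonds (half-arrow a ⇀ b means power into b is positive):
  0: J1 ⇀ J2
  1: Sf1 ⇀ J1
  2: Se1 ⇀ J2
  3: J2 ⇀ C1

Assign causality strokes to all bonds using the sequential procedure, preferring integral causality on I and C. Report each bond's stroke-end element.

β1 →Sf1  (Sf1 fixes flow; stroke at Sf1)
β2 →J2  (Se1 (Se) sets effort on bond)
β0 →J1  (only one effort-in slot at J1)
β3 →J2  (J2 flow already set via bond 0)

bond 0 |J1
bond 1 |Sf1
bond 2 |J2
bond 3 |J2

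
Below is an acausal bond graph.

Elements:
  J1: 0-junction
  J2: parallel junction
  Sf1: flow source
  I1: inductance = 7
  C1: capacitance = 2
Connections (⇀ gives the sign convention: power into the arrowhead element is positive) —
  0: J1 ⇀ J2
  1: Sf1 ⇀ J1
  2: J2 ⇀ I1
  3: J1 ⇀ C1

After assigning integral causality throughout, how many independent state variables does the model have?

β1 stroke at Sf1  (Sf1 fixes flow; stroke at Sf1)
β2 stroke at I1  (I1 integral (f out))
β0 stroke at J2  (closing 0-jn rule on J2)
β3 stroke at J1  (J1 needs exactly one e-in)

2  (C1, I1 all integral)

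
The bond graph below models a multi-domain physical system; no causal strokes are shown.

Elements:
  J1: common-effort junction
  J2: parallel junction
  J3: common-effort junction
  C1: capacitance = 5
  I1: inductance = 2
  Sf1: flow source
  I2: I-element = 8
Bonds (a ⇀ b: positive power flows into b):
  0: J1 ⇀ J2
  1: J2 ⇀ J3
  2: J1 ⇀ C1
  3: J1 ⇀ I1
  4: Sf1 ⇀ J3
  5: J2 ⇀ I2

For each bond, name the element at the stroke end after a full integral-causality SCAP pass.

#0 |J2
#1 |J3
#2 |J1
#3 |I1
#4 |Sf1
#5 |I2

#4 →Sf1  (Sf1: flow source, stroke at near end)
#1 →J3  (J3 needs exactly one e-in)
#2 →J1  (C1 outputs effort q/C1)
#0 →J2  (J1: bond 2 brought effort, rest push out)
#3 →I1  (common-e at J1 fixed by 2)
#5 →I2  (0-jn J2 has e-setter on 0)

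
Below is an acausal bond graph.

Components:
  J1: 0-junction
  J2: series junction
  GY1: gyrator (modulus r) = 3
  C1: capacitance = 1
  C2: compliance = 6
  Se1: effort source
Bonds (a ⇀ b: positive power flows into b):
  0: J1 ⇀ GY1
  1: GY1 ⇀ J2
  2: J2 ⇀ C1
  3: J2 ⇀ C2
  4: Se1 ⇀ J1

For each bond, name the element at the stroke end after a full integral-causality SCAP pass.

β0 stroke at GY1
β1 stroke at GY1
β2 stroke at J2
β3 stroke at J2
β4 stroke at J1

β4 stroke→J1  (source Se1 imposes e)
β0 stroke→GY1  (common-e at J1 fixed by 4)
β1 stroke→GY1  (GY1: gyrator matches bond 0)
β2 stroke→J2  (1-jn J2 has f-setter on 1)
β3 stroke→J2  (1-jn J2 has f-setter on 1)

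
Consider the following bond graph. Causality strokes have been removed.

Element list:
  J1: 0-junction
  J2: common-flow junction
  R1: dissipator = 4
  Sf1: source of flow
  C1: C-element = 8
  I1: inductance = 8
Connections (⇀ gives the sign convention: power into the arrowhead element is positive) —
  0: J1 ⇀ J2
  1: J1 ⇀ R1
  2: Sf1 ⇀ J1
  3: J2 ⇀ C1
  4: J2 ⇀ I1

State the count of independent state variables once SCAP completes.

β2 stroke→Sf1  (Sf1: flow source, stroke at near end)
β3 stroke→J2  (prefer integral on C1)
β4 stroke→I1  (I1 integral (f out))
β0 stroke→J2  (J2: bond 4 brought flow, rest push out)
β1 stroke→J1  (J1: last free bond brings effort in)

2  (C1, I1 all integral)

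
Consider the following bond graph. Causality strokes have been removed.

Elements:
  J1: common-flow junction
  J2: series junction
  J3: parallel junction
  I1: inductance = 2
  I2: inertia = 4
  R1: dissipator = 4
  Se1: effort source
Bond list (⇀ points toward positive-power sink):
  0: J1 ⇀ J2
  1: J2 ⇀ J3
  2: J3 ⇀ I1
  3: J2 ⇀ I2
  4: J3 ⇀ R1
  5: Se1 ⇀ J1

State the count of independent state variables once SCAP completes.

2  (I1, I2 all integral)

b5 →J1  (source Se1 imposes e)
b0 →J2  (only one flow-in slot at J1)
b2 →I1  (I1 outputs flow p/I1)
b3 →I2  (I2 outputs flow p/I2)
b1 →J2  (1-jn J2 has f-setter on 3)
b4 →J3  (J3 needs exactly one e-in)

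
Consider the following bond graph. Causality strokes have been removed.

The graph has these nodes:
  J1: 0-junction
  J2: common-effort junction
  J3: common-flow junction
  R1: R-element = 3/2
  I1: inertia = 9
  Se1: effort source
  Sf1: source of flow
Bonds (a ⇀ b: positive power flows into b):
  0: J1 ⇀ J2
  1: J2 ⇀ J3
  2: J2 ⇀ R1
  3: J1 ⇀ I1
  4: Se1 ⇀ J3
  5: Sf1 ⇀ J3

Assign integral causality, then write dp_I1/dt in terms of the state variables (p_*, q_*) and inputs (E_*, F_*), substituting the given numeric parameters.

dp_I1/dt = -3*F_Sf1/2 - p_I1/6

β4 stroke at J3  (Se1 (Se) sets effort on bond)
β5 stroke at Sf1  (Sf1 (Sf) sets flow on bond)
β1 stroke at J3  (J3: bond 5 brought flow, rest push out)
β3 stroke at I1  (I1 integral (f out))
β0 stroke at J1  (J1: last free bond brings effort in)
β2 stroke at J2  (J2 needs exactly one e-in)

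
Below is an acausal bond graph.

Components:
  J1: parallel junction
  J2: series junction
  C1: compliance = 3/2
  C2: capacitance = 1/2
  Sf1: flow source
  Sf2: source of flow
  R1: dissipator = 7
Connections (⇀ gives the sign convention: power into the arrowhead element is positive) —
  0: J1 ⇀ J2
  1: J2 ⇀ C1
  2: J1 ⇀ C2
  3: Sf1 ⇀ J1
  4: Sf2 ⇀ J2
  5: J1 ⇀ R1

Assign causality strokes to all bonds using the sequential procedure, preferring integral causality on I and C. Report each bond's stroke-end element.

b3 stroke→Sf1  (Sf1 fixes flow; stroke at Sf1)
b4 stroke→Sf2  (Sf2 fixes flow; stroke at Sf2)
b0 stroke→J2  (J2 flow already set via bond 4)
b1 stroke→J2  (common-f at J2 fixed by 4)
b2 stroke→J1  (prefer integral on C2)
b5 stroke→R1  (common-e at J1 fixed by 2)

#0 →J2
#1 →J2
#2 →J1
#3 →Sf1
#4 →Sf2
#5 →R1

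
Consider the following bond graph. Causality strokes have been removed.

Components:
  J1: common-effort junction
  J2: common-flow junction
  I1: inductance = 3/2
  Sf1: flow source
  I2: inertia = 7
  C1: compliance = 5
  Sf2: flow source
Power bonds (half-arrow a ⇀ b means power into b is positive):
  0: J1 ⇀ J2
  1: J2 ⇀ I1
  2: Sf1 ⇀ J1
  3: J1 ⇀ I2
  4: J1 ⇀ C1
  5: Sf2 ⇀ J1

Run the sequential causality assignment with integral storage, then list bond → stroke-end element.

β0 stroke→J2
β1 stroke→I1
β2 stroke→Sf1
β3 stroke→I2
β4 stroke→J1
β5 stroke→Sf2

bond 2 stroke→Sf1  (source Sf1 imposes f)
bond 5 stroke→Sf2  (source Sf2 imposes f)
bond 1 stroke→I1  (prefer integral on I1)
bond 0 stroke→J2  (J2 flow already set via bond 1)
bond 3 stroke→I2  (I2: I, integral causality)
bond 4 stroke→J1  (closing 0-jn rule on J1)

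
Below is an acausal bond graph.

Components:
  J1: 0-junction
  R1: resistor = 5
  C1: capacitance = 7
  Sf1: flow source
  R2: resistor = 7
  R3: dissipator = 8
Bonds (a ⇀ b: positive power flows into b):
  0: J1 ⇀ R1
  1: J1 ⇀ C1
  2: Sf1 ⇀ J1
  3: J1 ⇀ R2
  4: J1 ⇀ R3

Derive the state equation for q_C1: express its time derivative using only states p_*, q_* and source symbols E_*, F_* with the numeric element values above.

β2 stroke at Sf1  (source Sf1 imposes f)
β1 stroke at J1  (C1 outputs effort q/C1)
β0 stroke at R1  (0-jn J1 has e-setter on 1)
β3 stroke at R2  (J1: bond 1 brought effort, rest push out)
β4 stroke at R3  (J1 effort already set via bond 1)

dq_C1/dt = F_Sf1 - 131*q_C1/1960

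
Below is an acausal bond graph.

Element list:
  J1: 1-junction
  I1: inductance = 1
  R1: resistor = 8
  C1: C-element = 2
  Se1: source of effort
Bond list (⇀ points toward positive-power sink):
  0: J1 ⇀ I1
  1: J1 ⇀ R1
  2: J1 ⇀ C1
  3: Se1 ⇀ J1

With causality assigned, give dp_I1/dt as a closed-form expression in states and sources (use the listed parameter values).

b3 |J1  (Se1 (Se) sets effort on bond)
b0 |I1  (I1 integral (f out))
b1 |J1  (common-f at J1 fixed by 0)
b2 |J1  (J1: bond 0 brought flow, rest push out)

dp_I1/dt = E_Se1 - 8*p_I1 - q_C1/2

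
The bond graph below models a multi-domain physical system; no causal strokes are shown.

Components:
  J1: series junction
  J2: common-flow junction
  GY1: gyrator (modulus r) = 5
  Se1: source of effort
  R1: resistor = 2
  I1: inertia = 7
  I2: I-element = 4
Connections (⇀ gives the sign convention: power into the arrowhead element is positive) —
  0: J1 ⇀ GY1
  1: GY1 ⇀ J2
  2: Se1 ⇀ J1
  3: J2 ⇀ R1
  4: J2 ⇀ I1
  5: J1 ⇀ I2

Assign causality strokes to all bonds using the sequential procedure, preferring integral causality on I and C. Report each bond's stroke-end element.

b2 |J1  (Se1 fixes effort; stroke away)
b4 |I1  (I1 integral (f out))
b1 |J2  (J2 flow already set via bond 4)
b3 |J2  (common-f at J2 fixed by 4)
b0 |J1  (through GY1, causality inverts; strokes same side of GY1)
b5 |I2  (closing 1-jn rule on J1)

#0 |J1
#1 |J2
#2 |J1
#3 |J2
#4 |I1
#5 |I2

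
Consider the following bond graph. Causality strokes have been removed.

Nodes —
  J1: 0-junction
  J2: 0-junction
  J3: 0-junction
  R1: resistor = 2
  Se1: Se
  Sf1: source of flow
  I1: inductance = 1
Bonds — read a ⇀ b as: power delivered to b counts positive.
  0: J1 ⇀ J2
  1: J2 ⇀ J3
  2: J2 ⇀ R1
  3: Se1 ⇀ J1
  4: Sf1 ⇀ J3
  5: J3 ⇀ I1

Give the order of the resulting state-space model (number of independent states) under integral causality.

b3 →J1  (Se1 fixes effort; stroke away)
b4 →Sf1  (Sf1 fixes flow; stroke at Sf1)
b0 →J2  (J1: bond 3 brought effort, rest push out)
b1 →J3  (J2: bond 0 brought effort, rest push out)
b2 →R1  (common-e at J2 fixed by 0)
b5 →I1  (0-jn J3 has e-setter on 1)

1  (I1 all integral)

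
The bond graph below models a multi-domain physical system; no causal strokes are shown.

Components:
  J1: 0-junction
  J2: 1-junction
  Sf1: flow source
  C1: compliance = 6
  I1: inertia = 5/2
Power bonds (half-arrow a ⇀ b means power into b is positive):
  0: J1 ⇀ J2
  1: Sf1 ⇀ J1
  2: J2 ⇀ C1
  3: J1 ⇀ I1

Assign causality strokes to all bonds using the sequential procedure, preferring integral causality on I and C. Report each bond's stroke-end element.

b1 stroke→Sf1  (Sf1: flow source, stroke at near end)
b2 stroke→J2  (C1 outputs effort q/C1)
b0 stroke→J1  (only one flow-in slot at J2)
b3 stroke→I1  (0-jn J1 has e-setter on 0)

b0 |J1
b1 |Sf1
b2 |J2
b3 |I1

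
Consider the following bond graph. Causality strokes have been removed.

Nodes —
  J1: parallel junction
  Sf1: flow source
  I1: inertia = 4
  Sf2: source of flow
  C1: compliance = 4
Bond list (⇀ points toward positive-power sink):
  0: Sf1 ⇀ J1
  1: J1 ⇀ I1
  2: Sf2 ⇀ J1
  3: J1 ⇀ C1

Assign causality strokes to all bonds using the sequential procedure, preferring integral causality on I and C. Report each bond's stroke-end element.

bond 0 →Sf1  (Sf1 fixes flow; stroke at Sf1)
bond 2 →Sf2  (Sf2 (Sf) sets flow on bond)
bond 1 →I1  (I1: I, integral causality)
bond 3 →J1  (J1: last free bond brings effort in)

bond 0 |Sf1
bond 1 |I1
bond 2 |Sf2
bond 3 |J1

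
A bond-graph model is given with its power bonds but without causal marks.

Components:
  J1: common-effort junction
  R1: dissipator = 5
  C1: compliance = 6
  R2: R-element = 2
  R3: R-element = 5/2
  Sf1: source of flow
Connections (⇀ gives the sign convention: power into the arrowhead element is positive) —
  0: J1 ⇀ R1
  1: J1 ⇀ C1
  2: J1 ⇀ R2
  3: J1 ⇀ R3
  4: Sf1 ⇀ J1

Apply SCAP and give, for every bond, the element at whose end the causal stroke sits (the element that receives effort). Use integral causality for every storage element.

β0 stroke at R1
β1 stroke at J1
β2 stroke at R2
β3 stroke at R3
β4 stroke at Sf1

bond 4 stroke→Sf1  (Sf1 fixes flow; stroke at Sf1)
bond 1 stroke→J1  (C1 outputs effort q/C1)
bond 0 stroke→R1  (J1: bond 1 brought effort, rest push out)
bond 2 stroke→R2  (J1 effort already set via bond 1)
bond 3 stroke→R3  (J1 effort already set via bond 1)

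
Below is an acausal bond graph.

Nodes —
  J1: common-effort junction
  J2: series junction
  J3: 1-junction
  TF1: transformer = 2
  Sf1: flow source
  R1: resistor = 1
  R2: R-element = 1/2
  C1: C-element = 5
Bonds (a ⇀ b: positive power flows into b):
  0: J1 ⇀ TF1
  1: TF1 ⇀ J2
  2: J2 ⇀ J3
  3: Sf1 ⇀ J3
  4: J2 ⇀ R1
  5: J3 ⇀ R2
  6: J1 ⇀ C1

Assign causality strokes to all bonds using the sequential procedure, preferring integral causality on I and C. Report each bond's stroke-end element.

#0 stroke→TF1
#1 stroke→J2
#2 stroke→J3
#3 stroke→Sf1
#4 stroke→J2
#5 stroke→J3
#6 stroke→J1

#3 stroke→Sf1  (Sf1 fixes flow; stroke at Sf1)
#2 stroke→J3  (1-jn J3 has f-setter on 3)
#5 stroke→J3  (1-jn J3 has f-setter on 3)
#1 stroke→J2  (J2 flow already set via bond 2)
#4 stroke→J2  (J2 flow already set via bond 2)
#0 stroke→TF1  (TF1: transformer flips bond 1)
#6 stroke→J1  (only one effort-in slot at J1)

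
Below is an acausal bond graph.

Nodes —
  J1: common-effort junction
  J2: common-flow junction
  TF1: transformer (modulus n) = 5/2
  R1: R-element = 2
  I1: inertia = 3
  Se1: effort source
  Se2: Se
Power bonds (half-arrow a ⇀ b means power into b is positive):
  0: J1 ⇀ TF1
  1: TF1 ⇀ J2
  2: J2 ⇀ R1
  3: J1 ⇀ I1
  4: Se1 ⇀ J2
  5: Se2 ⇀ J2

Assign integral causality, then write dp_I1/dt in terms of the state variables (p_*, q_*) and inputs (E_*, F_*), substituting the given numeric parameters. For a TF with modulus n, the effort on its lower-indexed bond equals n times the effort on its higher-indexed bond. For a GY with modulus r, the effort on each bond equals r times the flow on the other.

β4 |J2  (Se1: effort source, stroke at far end)
β5 |J2  (Se2 (Se) sets effort on bond)
β3 |I1  (I1 integral (f out))
β0 |J1  (J1 needs exactly one e-in)
β1 |TF1  (TF TF1: opposite of bond 0)
β2 |J2  (J2: bond 1 brought flow, rest push out)

dp_I1/dt = -5*E_Se1/2 - 5*E_Se2/2 - 25*p_I1/6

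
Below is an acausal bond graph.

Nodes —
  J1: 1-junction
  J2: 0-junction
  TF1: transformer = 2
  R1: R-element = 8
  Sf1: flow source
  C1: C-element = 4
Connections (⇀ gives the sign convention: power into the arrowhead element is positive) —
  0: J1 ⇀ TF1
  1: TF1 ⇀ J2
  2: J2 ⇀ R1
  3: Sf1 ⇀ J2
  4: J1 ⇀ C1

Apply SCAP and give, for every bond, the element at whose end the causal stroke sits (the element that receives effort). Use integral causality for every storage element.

b0 →TF1
b1 →J2
b2 →R1
b3 →Sf1
b4 →J1

b3 stroke→Sf1  (Sf1: flow source, stroke at near end)
b4 stroke→J1  (C1 outputs effort q/C1)
b0 stroke→TF1  (J1 needs exactly one f-in)
b1 stroke→J2  (TF1 one-in-one-out from 0)
b2 stroke→R1  (common-e at J2 fixed by 1)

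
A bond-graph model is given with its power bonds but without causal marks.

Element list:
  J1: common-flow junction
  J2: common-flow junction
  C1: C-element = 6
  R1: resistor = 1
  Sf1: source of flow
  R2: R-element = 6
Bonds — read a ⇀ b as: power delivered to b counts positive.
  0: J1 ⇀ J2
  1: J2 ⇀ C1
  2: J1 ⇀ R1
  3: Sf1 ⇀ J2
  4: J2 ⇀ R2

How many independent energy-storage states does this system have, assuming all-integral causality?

1  (C1 all integral)

bond 3 |Sf1  (Sf1 fixes flow; stroke at Sf1)
bond 0 |J2  (J2 flow already set via bond 3)
bond 1 |J2  (J2 flow already set via bond 3)
bond 4 |J2  (J2: bond 3 brought flow, rest push out)
bond 2 |J1  (J1 flow already set via bond 0)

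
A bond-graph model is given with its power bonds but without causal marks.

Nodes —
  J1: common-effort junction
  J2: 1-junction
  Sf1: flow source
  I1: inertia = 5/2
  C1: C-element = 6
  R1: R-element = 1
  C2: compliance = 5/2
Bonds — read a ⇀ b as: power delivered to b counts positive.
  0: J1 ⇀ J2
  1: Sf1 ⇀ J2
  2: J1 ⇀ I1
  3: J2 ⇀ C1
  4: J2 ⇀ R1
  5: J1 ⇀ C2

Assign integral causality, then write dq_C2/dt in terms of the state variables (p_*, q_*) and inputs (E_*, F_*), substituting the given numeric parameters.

bond 1 stroke→Sf1  (Sf1 fixes flow; stroke at Sf1)
bond 0 stroke→J2  (J2 flow already set via bond 1)
bond 3 stroke→J2  (common-f at J2 fixed by 1)
bond 4 stroke→J2  (common-f at J2 fixed by 1)
bond 2 stroke→I1  (I1: I, integral causality)
bond 5 stroke→J1  (J1: last free bond brings effort in)

dq_C2/dt = -F_Sf1 - 2*p_I1/5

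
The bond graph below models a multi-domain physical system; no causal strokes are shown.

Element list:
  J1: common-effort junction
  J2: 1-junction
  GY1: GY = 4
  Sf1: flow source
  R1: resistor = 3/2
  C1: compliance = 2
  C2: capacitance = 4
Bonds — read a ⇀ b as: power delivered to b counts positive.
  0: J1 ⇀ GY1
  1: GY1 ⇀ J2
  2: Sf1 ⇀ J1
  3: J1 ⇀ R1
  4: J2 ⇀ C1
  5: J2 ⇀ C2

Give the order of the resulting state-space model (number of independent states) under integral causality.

β2 |Sf1  (Sf1 fixes flow; stroke at Sf1)
β4 |J2  (C1 outputs effort q/C1)
β5 |J2  (C2: C, integral causality)
β1 |GY1  (J2 needs exactly one f-in)
β0 |GY1  (through GY1, causality inverts; strokes same side of GY1)
β3 |J1  (J1: last free bond brings effort in)

2  (C1, C2 all integral)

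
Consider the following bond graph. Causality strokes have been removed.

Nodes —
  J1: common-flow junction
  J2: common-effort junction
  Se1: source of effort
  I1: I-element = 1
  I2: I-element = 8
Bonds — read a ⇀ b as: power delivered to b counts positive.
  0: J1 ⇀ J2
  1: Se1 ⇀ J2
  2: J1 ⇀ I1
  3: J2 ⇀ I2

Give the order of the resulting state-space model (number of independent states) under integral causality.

2  (I1, I2 all integral)

bond 1 stroke at J2  (source Se1 imposes e)
bond 0 stroke at J1  (common-e at J2 fixed by 1)
bond 3 stroke at I2  (J2: bond 1 brought effort, rest push out)
bond 2 stroke at I1  (only one flow-in slot at J1)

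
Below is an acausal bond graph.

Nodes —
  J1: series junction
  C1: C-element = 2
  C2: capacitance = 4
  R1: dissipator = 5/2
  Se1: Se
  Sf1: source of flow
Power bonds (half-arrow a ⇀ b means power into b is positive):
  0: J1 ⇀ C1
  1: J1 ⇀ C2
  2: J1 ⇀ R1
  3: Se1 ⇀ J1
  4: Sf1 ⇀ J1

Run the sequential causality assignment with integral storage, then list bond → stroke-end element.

#0 stroke→J1
#1 stroke→J1
#2 stroke→J1
#3 stroke→J1
#4 stroke→Sf1

bond 3 →J1  (Se1 (Se) sets effort on bond)
bond 4 →Sf1  (source Sf1 imposes f)
bond 0 →J1  (1-jn J1 has f-setter on 4)
bond 1 →J1  (J1 flow already set via bond 4)
bond 2 →J1  (J1: bond 4 brought flow, rest push out)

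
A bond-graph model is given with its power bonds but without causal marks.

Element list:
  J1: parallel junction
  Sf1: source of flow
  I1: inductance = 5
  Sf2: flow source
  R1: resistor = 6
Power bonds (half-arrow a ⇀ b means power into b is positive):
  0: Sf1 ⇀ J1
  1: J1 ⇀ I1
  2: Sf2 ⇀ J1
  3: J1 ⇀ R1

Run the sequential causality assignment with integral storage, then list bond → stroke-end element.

bond 0 →Sf1
bond 1 →I1
bond 2 →Sf2
bond 3 →J1

bond 0 |Sf1  (source Sf1 imposes f)
bond 2 |Sf2  (source Sf2 imposes f)
bond 1 |I1  (I1 integral (f out))
bond 3 |J1  (closing 0-jn rule on J1)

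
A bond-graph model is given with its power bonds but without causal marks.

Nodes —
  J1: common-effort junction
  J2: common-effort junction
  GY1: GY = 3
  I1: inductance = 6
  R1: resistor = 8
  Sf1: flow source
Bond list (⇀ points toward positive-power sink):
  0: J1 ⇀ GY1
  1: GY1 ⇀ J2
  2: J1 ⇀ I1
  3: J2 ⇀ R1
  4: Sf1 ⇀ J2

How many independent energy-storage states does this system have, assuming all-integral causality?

bond 4 stroke at Sf1  (Sf1: flow source, stroke at near end)
bond 2 stroke at I1  (I1 outputs flow p/I1)
bond 0 stroke at J1  (J1 needs exactly one e-in)
bond 1 stroke at J2  (GY1 both-in/both-out from 0)
bond 3 stroke at R1  (J2: bond 1 brought effort, rest push out)

1  (I1 all integral)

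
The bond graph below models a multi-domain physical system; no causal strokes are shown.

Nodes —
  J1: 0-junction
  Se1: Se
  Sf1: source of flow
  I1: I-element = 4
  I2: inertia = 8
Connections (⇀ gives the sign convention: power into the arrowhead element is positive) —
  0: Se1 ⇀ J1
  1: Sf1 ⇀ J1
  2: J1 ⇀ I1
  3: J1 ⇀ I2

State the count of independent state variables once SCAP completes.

#0 |J1  (Se1: effort source, stroke at far end)
#1 |Sf1  (source Sf1 imposes f)
#2 |I1  (common-e at J1 fixed by 0)
#3 |I2  (common-e at J1 fixed by 0)

2  (I1, I2 all integral)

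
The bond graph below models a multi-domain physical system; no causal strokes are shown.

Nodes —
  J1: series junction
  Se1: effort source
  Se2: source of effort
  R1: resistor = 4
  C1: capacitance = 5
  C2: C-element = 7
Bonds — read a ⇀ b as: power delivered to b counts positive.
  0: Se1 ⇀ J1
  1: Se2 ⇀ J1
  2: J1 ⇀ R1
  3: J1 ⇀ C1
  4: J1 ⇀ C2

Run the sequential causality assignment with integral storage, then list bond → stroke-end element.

bond 0 →J1  (Se1 (Se) sets effort on bond)
bond 1 →J1  (Se2 (Se) sets effort on bond)
bond 3 →J1  (C1 outputs effort q/C1)
bond 4 →J1  (C2: C, integral causality)
bond 2 →R1  (only one flow-in slot at J1)

bond 0 →J1
bond 1 →J1
bond 2 →R1
bond 3 →J1
bond 4 →J1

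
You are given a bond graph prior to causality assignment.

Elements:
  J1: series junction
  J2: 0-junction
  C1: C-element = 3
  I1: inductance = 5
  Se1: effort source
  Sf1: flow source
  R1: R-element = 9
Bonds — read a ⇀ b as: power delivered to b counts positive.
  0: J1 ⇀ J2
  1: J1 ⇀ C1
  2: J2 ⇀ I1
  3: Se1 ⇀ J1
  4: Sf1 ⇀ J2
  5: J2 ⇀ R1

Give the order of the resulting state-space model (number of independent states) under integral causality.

b3 →J1  (Se1 (Se) sets effort on bond)
b4 →Sf1  (Sf1 fixes flow; stroke at Sf1)
b1 →J1  (C1 outputs effort q/C1)
b0 →J2  (J1 needs exactly one f-in)
b2 →I1  (J2: bond 0 brought effort, rest push out)
b5 →R1  (common-e at J2 fixed by 0)

2  (C1, I1 all integral)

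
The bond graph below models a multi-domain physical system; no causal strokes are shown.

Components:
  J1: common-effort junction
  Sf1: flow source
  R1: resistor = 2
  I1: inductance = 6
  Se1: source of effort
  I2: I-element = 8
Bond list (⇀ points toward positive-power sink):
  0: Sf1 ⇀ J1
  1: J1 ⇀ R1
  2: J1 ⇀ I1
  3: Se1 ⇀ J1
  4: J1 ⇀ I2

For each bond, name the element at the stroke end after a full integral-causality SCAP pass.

bond 0 →Sf1
bond 1 →R1
bond 2 →I1
bond 3 →J1
bond 4 →I2

bond 0 |Sf1  (Sf1 (Sf) sets flow on bond)
bond 3 |J1  (source Se1 imposes e)
bond 1 |R1  (common-e at J1 fixed by 3)
bond 2 |I1  (common-e at J1 fixed by 3)
bond 4 |I2  (J1 effort already set via bond 3)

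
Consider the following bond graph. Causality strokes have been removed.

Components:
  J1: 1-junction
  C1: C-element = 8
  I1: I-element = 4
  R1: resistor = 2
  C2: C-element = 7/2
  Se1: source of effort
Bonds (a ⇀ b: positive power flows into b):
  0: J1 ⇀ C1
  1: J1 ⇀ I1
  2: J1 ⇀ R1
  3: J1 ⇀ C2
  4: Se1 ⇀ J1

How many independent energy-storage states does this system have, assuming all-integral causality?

3  (C1, C2, I1 all integral)

b4 |J1  (Se1 (Se) sets effort on bond)
b0 |J1  (prefer integral on C1)
b1 |I1  (I1 integral (f out))
b2 |J1  (common-f at J1 fixed by 1)
b3 |J1  (J1 flow already set via bond 1)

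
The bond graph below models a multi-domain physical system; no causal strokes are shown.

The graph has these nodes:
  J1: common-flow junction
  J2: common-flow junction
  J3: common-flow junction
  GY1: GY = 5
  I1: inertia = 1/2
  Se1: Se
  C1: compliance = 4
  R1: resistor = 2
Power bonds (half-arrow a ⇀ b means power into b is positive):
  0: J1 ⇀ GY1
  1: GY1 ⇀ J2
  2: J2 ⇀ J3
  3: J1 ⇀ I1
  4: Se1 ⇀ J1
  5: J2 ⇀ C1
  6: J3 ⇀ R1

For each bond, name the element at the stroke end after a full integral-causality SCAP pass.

β0 |J1
β1 |J2
β2 |J3
β3 |I1
β4 |J1
β5 |J2
β6 |R1

#4 stroke→J1  (source Se1 imposes e)
#3 stroke→I1  (prefer integral on I1)
#0 stroke→J1  (J1 flow already set via bond 3)
#1 stroke→J2  (through GY1, causality inverts; strokes same side of GY1)
#5 stroke→J2  (prefer integral on C1)
#2 stroke→J3  (only one flow-in slot at J2)
#6 stroke→R1  (only one flow-in slot at J3)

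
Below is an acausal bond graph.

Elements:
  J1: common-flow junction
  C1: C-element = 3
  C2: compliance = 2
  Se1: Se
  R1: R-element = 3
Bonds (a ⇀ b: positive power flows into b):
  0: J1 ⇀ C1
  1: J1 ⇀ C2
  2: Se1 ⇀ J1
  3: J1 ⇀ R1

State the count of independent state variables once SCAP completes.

b2 →J1  (Se1: effort source, stroke at far end)
b0 →J1  (C1 outputs effort q/C1)
b1 →J1  (C2: C, integral causality)
b3 →R1  (J1: last free bond brings flow in)

2  (C1, C2 all integral)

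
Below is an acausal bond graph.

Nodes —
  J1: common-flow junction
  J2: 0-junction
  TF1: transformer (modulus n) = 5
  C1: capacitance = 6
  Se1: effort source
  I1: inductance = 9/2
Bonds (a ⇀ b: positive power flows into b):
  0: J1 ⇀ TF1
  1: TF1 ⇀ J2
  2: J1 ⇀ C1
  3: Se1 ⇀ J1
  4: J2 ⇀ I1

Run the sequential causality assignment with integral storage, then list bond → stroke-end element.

bond 0 stroke at TF1
bond 1 stroke at J2
bond 2 stroke at J1
bond 3 stroke at J1
bond 4 stroke at I1

b3 |J1  (source Se1 imposes e)
b2 |J1  (C1 outputs effort q/C1)
b0 |TF1  (closing 1-jn rule on J1)
b1 |J2  (TF TF1: opposite of bond 0)
b4 |I1  (J2: bond 1 brought effort, rest push out)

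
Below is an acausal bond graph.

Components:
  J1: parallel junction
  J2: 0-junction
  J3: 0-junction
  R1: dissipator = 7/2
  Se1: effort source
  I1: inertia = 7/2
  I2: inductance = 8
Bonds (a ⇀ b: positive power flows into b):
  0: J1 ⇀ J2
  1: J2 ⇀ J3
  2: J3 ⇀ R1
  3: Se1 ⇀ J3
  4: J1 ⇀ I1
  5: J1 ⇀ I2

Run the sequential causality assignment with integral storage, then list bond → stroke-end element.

b0 →J1
b1 →J2
b2 →R1
b3 →J3
b4 →I1
b5 →I2

β3 |J3  (source Se1 imposes e)
β1 |J2  (0-jn J3 has e-setter on 3)
β2 |R1  (common-e at J3 fixed by 3)
β0 |J1  (0-jn J2 has e-setter on 1)
β4 |I1  (J1: bond 0 brought effort, rest push out)
β5 |I2  (0-jn J1 has e-setter on 0)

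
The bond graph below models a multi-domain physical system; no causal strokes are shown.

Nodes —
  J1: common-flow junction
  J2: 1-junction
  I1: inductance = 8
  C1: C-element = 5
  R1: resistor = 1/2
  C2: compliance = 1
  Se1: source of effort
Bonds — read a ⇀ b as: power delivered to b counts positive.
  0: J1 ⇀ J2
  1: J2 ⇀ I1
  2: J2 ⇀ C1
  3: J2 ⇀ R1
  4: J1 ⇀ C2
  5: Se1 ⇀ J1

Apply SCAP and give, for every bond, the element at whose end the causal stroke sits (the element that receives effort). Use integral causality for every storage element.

β5 |J1  (Se1: effort source, stroke at far end)
β1 |I1  (prefer integral on I1)
β0 |J2  (J2 flow already set via bond 1)
β2 |J2  (J2 flow already set via bond 1)
β3 |J2  (J2: bond 1 brought flow, rest push out)
β4 |J1  (J1: bond 0 brought flow, rest push out)

b0 stroke→J2
b1 stroke→I1
b2 stroke→J2
b3 stroke→J2
b4 stroke→J1
b5 stroke→J1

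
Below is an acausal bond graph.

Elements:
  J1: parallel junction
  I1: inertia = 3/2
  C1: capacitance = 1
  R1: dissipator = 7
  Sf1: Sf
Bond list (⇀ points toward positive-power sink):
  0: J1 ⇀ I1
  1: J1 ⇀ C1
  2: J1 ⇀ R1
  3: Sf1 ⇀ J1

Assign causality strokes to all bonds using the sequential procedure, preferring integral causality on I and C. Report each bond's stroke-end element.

#3 |Sf1  (Sf1 fixes flow; stroke at Sf1)
#0 |I1  (I1 outputs flow p/I1)
#1 |J1  (C1: C, integral causality)
#2 |R1  (J1 effort already set via bond 1)

bond 0 stroke at I1
bond 1 stroke at J1
bond 2 stroke at R1
bond 3 stroke at Sf1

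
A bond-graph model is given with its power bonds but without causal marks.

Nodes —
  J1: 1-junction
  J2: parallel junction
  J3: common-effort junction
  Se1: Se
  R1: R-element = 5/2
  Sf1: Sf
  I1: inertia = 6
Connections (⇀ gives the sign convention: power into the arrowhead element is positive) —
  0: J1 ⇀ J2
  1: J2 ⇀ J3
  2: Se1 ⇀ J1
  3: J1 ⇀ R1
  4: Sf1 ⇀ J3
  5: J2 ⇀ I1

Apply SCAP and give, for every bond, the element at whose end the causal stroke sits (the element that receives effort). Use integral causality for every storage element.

#2 stroke→J1  (Se1 (Se) sets effort on bond)
#4 stroke→Sf1  (Sf1 (Sf) sets flow on bond)
#1 stroke→J3  (closing 0-jn rule on J3)
#5 stroke→I1  (I1: I, integral causality)
#0 stroke→J2  (only one effort-in slot at J2)
#3 stroke→J1  (common-f at J1 fixed by 0)

b0 stroke→J2
b1 stroke→J3
b2 stroke→J1
b3 stroke→J1
b4 stroke→Sf1
b5 stroke→I1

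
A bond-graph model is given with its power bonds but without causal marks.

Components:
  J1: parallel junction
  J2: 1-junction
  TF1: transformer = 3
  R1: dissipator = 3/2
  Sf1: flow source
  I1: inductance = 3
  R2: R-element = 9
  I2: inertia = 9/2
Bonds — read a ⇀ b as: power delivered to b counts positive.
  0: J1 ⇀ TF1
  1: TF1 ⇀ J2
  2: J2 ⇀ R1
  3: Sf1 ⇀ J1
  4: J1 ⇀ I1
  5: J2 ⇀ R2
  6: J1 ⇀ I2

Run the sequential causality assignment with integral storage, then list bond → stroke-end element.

β3 |Sf1  (Sf1 (Sf) sets flow on bond)
β4 |I1  (I1 outputs flow p/I1)
β6 |I2  (I2 integral (f out))
β0 |J1  (only one effort-in slot at J1)
β1 |TF1  (TF1: transformer flips bond 0)
β2 |J2  (1-jn J2 has f-setter on 1)
β5 |J2  (J2: bond 1 brought flow, rest push out)

#0 stroke at J1
#1 stroke at TF1
#2 stroke at J2
#3 stroke at Sf1
#4 stroke at I1
#5 stroke at J2
#6 stroke at I2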